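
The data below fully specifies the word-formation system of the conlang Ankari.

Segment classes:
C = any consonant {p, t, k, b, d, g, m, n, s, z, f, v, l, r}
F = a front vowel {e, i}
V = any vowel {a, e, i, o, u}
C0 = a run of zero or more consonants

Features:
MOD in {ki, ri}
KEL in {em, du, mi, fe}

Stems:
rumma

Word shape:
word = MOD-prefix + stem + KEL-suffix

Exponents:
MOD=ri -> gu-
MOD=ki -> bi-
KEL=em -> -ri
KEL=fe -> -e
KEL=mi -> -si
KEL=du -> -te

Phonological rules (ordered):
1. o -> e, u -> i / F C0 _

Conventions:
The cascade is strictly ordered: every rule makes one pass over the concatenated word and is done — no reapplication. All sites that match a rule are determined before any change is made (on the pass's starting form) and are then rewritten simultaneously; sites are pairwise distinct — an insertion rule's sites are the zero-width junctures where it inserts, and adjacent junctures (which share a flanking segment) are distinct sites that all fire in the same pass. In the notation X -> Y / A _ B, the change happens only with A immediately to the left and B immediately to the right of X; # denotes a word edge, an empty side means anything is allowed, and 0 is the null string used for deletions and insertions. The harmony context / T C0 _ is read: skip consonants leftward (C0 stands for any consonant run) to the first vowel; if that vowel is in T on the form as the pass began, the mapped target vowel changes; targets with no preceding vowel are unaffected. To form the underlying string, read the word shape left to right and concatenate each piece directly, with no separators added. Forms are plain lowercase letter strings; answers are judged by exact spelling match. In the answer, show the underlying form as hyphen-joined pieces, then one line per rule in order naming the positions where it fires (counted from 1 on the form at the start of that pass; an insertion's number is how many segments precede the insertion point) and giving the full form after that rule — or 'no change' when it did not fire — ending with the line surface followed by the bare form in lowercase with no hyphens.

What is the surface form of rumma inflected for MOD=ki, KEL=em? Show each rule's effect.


underlying: bi-rumma-ri
1. o -> e, u -> i / F C0 _: fires at position(s) 4: birimmari
surface: birimmari


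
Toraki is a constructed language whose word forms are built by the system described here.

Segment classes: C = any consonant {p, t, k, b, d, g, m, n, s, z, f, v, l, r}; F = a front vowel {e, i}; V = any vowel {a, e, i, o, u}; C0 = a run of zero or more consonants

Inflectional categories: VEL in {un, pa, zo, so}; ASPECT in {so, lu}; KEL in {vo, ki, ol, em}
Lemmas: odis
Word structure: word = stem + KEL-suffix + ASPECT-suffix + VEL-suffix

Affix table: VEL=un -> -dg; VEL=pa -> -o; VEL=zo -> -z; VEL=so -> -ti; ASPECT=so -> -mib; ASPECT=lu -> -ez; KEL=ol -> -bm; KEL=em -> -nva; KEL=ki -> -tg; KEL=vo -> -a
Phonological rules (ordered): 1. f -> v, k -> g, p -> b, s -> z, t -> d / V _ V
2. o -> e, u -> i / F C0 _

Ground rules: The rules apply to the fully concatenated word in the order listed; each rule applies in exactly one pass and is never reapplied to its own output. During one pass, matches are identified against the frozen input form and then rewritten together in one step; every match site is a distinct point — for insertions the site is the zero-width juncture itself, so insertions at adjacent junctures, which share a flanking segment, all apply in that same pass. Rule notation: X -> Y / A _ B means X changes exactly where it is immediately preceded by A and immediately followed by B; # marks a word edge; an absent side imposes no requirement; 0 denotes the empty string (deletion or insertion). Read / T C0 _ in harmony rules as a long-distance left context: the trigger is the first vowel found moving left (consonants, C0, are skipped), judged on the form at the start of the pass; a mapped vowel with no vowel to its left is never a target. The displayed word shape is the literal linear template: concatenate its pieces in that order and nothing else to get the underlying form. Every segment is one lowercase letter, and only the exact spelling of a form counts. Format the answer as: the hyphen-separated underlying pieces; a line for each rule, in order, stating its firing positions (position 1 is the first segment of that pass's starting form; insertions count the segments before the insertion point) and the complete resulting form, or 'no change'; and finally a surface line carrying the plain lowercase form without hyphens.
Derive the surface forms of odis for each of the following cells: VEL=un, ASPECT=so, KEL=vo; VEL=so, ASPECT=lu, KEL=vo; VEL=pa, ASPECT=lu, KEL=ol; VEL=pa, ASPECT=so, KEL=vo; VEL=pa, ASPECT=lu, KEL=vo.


cell VEL=un, ASPECT=so, KEL=vo:
underlying: odis-a-mib-dg
1. f -> v, k -> g, p -> b, s -> z, t -> d / V _ V: fires at position(s) 4: odizamibdg
2. o -> e, u -> i / F C0 _: no change
surface: odizamibdg

cell VEL=so, ASPECT=lu, KEL=vo:
underlying: odis-a-ez-ti
1. f -> v, k -> g, p -> b, s -> z, t -> d / V _ V: fires at position(s) 4: odizaezti
2. o -> e, u -> i / F C0 _: no change
surface: odizaezti

cell VEL=pa, ASPECT=lu, KEL=ol:
underlying: odis-bm-ez-o
1. f -> v, k -> g, p -> b, s -> z, t -> d / V _ V: no change
2. o -> e, u -> i / F C0 _: fires at position(s) 9: odisbmeze
surface: odisbmeze

cell VEL=pa, ASPECT=so, KEL=vo:
underlying: odis-a-mib-o
1. f -> v, k -> g, p -> b, s -> z, t -> d / V _ V: fires at position(s) 4: odizamibo
2. o -> e, u -> i / F C0 _: fires at position(s) 9: odizamibe
surface: odizamibe

cell VEL=pa, ASPECT=lu, KEL=vo:
underlying: odis-a-ez-o
1. f -> v, k -> g, p -> b, s -> z, t -> d / V _ V: fires at position(s) 4: odizaezo
2. o -> e, u -> i / F C0 _: fires at position(s) 8: odizaeze
surface: odizaeze


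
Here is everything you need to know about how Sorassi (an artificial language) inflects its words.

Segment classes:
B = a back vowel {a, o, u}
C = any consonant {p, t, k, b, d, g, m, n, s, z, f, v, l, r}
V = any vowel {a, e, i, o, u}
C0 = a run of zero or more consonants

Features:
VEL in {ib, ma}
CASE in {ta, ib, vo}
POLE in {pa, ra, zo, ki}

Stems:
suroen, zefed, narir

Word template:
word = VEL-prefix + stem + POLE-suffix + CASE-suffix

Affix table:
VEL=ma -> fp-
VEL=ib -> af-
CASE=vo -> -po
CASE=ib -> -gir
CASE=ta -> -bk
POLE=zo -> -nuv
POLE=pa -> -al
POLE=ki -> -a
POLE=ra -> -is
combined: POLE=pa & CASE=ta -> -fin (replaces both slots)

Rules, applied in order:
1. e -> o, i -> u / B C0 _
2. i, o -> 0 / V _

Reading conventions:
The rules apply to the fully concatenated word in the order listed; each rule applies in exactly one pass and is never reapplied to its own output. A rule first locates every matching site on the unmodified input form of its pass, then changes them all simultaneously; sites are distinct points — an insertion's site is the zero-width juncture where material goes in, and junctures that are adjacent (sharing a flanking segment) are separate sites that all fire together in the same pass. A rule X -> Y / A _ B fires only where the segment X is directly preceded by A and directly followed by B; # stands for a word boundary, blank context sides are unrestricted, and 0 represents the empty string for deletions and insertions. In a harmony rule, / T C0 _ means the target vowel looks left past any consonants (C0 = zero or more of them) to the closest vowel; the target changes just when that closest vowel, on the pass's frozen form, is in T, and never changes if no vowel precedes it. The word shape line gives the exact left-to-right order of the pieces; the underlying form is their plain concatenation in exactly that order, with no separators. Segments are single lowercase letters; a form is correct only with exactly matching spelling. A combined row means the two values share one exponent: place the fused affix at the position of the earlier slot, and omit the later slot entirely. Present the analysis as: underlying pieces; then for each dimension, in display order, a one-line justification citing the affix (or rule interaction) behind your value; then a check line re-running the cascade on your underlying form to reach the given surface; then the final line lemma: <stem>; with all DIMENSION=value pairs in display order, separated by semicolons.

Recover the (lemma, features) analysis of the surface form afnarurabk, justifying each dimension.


underlying: af-narir-a-bk
VEL=ib - signalled by the affix af-
CASE=ta - signalled by the affix -bk
POLE=ki - signalled by the affix -a
check: afnarirabk -> afnarurabk -> afnarurabk
lemma: narir; VEL=ib; CASE=ta; POLE=ki


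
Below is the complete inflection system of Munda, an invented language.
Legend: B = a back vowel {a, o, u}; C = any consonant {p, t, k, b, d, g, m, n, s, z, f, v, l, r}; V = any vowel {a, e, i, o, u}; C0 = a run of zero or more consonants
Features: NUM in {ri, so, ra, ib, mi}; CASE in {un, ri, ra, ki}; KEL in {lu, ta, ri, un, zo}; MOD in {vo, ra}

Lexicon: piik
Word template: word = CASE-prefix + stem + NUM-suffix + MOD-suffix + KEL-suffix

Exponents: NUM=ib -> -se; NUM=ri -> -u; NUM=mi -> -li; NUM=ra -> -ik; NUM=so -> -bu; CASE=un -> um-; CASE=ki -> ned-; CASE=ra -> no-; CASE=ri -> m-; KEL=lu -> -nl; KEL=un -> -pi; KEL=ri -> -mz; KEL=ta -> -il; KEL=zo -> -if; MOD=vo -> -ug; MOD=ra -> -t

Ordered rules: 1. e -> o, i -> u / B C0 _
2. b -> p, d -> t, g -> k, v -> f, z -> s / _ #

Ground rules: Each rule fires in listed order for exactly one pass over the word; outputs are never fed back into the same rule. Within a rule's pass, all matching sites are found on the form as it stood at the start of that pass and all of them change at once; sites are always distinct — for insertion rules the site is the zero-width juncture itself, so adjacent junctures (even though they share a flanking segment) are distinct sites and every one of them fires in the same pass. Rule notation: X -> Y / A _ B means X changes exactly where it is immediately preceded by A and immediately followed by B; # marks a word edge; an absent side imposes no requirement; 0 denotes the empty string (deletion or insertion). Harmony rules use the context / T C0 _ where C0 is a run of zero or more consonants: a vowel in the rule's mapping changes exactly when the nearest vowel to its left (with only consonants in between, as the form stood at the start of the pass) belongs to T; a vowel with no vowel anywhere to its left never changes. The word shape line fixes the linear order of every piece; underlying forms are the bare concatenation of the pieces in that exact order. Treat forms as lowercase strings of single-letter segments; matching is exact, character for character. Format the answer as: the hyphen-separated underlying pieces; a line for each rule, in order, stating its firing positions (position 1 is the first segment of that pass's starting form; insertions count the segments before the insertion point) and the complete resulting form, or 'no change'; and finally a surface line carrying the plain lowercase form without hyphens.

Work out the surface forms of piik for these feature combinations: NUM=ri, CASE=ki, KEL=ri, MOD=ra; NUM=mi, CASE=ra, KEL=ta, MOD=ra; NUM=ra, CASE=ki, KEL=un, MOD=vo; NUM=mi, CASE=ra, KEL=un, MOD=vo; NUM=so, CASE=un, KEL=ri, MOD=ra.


cell NUM=ri, CASE=ki, KEL=ri, MOD=ra:
underlying: ned-piik-u-t-mz
1. e -> o, i -> u / B C0 _: no change
2. b -> p, d -> t, g -> k, v -> f, z -> s / _ #: fires at position(s) 11: nedpiikutms
surface: nedpiikutms

cell NUM=mi, CASE=ra, KEL=ta, MOD=ra:
underlying: no-piik-li-t-il
1. e -> o, i -> u / B C0 _: fires at position(s) 4: nopuiklitil
2. b -> p, d -> t, g -> k, v -> f, z -> s / _ #: no change
surface: nopuiklitil

cell NUM=ra, CASE=ki, KEL=un, MOD=vo:
underlying: ned-piik-ik-ug-pi
1. e -> o, i -> u / B C0 _: fires at position(s) 13: nedpiikikugpu
2. b -> p, d -> t, g -> k, v -> f, z -> s / _ #: no change
surface: nedpiikikugpu

cell NUM=mi, CASE=ra, KEL=un, MOD=vo:
underlying: no-piik-li-ug-pi
1. e -> o, i -> u / B C0 _: fires at position(s) 4, 12: nopuikliugpu
2. b -> p, d -> t, g -> k, v -> f, z -> s / _ #: no change
surface: nopuikliugpu

cell NUM=so, CASE=un, KEL=ri, MOD=ra:
underlying: um-piik-bu-t-mz
1. e -> o, i -> u / B C0 _: fires at position(s) 4: umpuikbutmz
2. b -> p, d -> t, g -> k, v -> f, z -> s / _ #: fires at position(s) 11: umpuikbutms
surface: umpuikbutms


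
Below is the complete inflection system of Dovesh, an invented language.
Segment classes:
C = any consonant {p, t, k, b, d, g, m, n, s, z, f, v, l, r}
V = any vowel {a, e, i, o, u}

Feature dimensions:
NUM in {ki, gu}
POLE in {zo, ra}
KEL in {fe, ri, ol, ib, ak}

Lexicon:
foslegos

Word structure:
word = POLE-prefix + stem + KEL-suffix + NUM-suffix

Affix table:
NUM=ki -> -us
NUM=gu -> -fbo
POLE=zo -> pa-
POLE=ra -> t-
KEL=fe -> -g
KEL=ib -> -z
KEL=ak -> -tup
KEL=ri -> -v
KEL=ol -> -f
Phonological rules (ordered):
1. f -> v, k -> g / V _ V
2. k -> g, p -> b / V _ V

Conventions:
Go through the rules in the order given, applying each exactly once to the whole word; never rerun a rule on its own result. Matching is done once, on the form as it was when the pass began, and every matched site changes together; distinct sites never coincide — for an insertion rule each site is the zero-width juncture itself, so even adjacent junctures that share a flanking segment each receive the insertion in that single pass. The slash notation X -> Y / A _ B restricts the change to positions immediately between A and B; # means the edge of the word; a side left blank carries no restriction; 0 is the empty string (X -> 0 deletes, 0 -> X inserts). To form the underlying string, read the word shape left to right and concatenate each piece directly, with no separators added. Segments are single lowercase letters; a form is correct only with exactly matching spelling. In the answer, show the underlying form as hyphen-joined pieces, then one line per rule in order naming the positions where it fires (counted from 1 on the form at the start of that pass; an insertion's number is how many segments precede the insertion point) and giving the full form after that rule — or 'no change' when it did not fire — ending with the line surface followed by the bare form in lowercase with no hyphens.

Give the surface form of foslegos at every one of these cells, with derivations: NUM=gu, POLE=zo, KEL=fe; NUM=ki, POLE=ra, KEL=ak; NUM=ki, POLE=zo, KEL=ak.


cell NUM=gu, POLE=zo, KEL=fe:
underlying: pa-foslegos-g-fbo
1. f -> v, k -> g / V _ V: fires at position(s) 3: pavoslegosgfbo
2. k -> g, p -> b / V _ V: no change
surface: pavoslegosgfbo

cell NUM=ki, POLE=ra, KEL=ak:
underlying: t-foslegos-tup-us
1. f -> v, k -> g / V _ V: no change
2. k -> g, p -> b / V _ V: fires at position(s) 12: tfoslegostubus
surface: tfoslegostubus

cell NUM=ki, POLE=zo, KEL=ak:
underlying: pa-foslegos-tup-us
1. f -> v, k -> g / V _ V: fires at position(s) 3: pavoslegostupus
2. k -> g, p -> b / V _ V: fires at position(s) 13: pavoslegostubus
surface: pavoslegostubus


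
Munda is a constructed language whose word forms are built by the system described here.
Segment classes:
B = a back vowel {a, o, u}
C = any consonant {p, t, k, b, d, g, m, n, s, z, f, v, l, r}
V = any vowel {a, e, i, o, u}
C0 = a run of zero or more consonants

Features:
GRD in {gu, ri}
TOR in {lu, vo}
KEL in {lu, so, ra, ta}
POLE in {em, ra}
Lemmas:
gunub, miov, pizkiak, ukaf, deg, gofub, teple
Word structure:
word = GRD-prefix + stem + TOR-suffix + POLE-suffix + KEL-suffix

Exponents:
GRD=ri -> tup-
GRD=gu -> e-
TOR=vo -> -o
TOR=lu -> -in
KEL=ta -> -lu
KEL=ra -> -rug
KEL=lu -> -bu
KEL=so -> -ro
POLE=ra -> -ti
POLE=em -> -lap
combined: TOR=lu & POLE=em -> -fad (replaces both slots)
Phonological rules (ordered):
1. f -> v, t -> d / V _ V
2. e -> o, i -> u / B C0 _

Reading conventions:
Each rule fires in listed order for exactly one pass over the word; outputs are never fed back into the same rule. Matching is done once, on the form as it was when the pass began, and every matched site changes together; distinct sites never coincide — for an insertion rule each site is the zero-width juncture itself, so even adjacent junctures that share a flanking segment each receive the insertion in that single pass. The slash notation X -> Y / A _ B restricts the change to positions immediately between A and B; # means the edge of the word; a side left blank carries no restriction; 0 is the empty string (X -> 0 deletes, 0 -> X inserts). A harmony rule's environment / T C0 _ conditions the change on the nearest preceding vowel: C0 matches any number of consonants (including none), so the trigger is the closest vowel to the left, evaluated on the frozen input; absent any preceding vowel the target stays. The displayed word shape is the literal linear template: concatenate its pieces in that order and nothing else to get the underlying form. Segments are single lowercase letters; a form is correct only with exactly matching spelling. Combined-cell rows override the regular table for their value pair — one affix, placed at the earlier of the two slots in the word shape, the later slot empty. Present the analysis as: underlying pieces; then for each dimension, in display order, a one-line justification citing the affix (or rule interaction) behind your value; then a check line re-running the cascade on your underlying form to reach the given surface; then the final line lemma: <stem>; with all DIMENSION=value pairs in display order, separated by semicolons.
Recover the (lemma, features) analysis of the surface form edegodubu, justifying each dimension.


underlying: e-deg-o-ti-bu
GRD=gu - signalled by the affix e-
TOR=vo - signalled by the affix -o
KEL=lu - signalled by the affix -bu
POLE=ra - signalled by the affix -ti
check: edegotibu -> edegodibu -> edegodubu
lemma: deg; GRD=gu; TOR=vo; KEL=lu; POLE=ra


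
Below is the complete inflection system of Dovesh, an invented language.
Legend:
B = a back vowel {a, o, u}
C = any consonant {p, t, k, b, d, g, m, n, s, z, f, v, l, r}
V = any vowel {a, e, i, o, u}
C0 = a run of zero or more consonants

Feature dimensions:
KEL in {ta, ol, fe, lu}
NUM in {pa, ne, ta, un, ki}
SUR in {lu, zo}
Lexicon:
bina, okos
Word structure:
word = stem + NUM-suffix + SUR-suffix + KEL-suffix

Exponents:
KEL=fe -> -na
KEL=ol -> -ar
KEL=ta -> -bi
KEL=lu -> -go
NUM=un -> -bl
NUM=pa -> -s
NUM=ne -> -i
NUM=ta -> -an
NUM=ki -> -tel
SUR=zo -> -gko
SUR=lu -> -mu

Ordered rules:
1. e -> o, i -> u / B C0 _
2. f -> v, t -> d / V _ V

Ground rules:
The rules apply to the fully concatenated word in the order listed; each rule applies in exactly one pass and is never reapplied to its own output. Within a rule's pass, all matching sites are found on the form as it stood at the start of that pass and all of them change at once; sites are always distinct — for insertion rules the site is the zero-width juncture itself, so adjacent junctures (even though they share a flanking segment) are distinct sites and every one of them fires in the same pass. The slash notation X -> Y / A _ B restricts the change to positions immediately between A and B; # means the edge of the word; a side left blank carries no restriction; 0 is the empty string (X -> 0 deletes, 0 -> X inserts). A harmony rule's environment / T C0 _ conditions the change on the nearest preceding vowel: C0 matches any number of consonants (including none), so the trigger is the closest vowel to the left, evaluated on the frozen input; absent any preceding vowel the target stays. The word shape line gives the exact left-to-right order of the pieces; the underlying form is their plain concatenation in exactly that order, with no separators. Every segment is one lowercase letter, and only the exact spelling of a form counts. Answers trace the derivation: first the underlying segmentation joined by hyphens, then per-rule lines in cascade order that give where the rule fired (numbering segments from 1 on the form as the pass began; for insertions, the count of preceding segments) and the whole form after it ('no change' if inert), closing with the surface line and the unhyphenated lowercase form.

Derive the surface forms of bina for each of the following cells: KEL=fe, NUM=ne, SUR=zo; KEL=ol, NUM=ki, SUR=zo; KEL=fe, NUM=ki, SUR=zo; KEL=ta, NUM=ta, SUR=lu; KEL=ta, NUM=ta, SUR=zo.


cell KEL=fe, NUM=ne, SUR=zo:
underlying: bina-i-gko-na
1. e -> o, i -> u / B C0 _: fires at position(s) 5: binaugkona
2. f -> v, t -> d / V _ V: no change
surface: binaugkona

cell KEL=ol, NUM=ki, SUR=zo:
underlying: bina-tel-gko-ar
1. e -> o, i -> u / B C0 _: fires at position(s) 6: binatolgkoar
2. f -> v, t -> d / V _ V: fires at position(s) 5: binadolgkoar
surface: binadolgkoar

cell KEL=fe, NUM=ki, SUR=zo:
underlying: bina-tel-gko-na
1. e -> o, i -> u / B C0 _: fires at position(s) 6: binatolgkona
2. f -> v, t -> d / V _ V: fires at position(s) 5: binadolgkona
surface: binadolgkona

cell KEL=ta, NUM=ta, SUR=lu:
underlying: bina-an-mu-bi
1. e -> o, i -> u / B C0 _: fires at position(s) 10: binaanmubu
2. f -> v, t -> d / V _ V: no change
surface: binaanmubu

cell KEL=ta, NUM=ta, SUR=zo:
underlying: bina-an-gko-bi
1. e -> o, i -> u / B C0 _: fires at position(s) 11: binaangkobu
2. f -> v, t -> d / V _ V: no change
surface: binaangkobu


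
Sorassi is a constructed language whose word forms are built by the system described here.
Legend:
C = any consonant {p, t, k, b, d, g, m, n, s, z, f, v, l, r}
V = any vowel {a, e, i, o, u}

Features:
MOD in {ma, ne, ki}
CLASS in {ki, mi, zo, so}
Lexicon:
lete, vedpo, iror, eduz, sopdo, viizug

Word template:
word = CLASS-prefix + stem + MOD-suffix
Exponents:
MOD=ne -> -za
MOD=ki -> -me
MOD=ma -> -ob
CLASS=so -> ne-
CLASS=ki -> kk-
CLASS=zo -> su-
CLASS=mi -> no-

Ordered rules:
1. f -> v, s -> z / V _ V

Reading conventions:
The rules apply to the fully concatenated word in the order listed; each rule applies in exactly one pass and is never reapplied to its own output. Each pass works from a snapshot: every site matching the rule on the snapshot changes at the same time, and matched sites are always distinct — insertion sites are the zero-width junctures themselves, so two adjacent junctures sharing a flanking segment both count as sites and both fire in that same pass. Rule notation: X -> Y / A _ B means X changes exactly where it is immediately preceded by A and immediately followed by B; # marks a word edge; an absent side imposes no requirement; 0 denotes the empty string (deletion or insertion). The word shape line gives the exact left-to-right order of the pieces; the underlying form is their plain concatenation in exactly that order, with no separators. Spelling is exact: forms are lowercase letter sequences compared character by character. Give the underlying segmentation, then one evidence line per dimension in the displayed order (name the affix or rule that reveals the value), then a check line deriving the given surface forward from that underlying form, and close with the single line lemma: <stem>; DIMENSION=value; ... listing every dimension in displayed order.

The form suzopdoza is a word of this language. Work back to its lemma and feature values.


underlying: su-sopdo-za
MOD=ne - signalled by the affix -za
CLASS=zo - signalled by the affix su-
check: susopdoza -> suzopdoza
lemma: sopdo; MOD=ne; CLASS=zo


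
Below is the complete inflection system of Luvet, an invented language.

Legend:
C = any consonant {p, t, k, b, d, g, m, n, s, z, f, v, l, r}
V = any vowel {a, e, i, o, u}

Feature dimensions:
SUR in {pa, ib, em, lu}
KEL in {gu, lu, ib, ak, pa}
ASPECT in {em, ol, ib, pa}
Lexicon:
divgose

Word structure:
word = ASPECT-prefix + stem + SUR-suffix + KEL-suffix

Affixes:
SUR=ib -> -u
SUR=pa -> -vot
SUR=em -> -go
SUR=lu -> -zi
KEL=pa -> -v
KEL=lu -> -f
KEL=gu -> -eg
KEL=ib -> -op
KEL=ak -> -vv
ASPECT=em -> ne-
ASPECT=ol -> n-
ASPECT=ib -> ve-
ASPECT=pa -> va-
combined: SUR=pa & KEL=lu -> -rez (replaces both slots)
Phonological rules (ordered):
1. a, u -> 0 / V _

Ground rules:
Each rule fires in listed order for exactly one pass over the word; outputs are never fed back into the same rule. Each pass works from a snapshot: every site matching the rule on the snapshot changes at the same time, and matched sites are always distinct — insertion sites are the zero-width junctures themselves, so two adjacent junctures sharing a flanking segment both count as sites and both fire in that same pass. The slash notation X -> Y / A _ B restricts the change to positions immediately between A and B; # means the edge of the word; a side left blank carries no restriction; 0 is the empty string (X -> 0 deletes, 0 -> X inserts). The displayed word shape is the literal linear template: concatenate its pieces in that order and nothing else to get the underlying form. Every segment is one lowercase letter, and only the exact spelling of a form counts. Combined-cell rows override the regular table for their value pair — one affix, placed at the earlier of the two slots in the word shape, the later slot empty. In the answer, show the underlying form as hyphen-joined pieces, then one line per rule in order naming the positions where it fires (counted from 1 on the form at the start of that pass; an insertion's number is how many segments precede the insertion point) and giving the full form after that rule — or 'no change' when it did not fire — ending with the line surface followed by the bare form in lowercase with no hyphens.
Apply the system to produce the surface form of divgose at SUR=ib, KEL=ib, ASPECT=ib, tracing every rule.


underlying: ve-divgose-u-op
1. a, u -> 0 / V _: fires at position(s) 10: vedivgoseop
surface: vedivgoseop


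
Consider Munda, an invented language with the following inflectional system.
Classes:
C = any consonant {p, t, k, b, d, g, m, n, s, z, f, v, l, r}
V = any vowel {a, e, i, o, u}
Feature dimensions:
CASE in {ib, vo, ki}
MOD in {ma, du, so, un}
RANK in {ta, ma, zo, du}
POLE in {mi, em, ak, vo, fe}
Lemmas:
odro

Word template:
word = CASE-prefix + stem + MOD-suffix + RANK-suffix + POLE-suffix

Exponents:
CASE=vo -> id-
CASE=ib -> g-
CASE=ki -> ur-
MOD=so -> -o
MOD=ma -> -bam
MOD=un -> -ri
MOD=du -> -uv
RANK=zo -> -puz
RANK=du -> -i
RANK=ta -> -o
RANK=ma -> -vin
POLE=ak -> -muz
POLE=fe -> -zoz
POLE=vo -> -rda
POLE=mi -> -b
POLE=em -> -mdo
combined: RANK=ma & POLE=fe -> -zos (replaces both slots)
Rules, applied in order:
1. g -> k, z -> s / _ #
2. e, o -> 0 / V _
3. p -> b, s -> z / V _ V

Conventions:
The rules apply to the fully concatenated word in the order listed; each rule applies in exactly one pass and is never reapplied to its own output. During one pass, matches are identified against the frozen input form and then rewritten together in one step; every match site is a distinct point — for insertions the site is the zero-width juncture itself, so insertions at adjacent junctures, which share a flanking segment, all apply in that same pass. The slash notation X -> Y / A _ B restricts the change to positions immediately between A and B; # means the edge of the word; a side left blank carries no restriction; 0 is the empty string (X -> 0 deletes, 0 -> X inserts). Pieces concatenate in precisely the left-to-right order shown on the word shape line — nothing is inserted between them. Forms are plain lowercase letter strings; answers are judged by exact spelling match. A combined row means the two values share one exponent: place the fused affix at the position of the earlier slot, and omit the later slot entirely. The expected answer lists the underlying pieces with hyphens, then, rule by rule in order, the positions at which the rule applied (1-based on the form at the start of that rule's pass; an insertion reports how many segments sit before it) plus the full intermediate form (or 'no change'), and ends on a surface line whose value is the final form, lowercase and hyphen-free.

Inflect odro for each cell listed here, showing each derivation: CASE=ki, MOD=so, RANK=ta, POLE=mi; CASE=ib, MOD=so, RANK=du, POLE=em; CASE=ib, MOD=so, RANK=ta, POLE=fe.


cell CASE=ki, MOD=so, RANK=ta, POLE=mi:
underlying: ur-odro-o-o-b
1. g -> k, z -> s / _ #: no change
2. e, o -> 0 / V _: fires at position(s) 7, 8: urodrob
3. p -> b, s -> z / V _ V: no change
surface: urodrob

cell CASE=ib, MOD=so, RANK=du, POLE=em:
underlying: g-odro-o-i-mdo
1. g -> k, z -> s / _ #: no change
2. e, o -> 0 / V _: fires at position(s) 6: godroimdo
3. p -> b, s -> z / V _ V: no change
surface: godroimdo

cell CASE=ib, MOD=so, RANK=ta, POLE=fe:
underlying: g-odro-o-o-zoz
1. g -> k, z -> s / _ #: fires at position(s) 10: godrooozos
2. e, o -> 0 / V _: fires at position(s) 6, 7: godrozos
3. p -> b, s -> z / V _ V: no change
surface: godrozos


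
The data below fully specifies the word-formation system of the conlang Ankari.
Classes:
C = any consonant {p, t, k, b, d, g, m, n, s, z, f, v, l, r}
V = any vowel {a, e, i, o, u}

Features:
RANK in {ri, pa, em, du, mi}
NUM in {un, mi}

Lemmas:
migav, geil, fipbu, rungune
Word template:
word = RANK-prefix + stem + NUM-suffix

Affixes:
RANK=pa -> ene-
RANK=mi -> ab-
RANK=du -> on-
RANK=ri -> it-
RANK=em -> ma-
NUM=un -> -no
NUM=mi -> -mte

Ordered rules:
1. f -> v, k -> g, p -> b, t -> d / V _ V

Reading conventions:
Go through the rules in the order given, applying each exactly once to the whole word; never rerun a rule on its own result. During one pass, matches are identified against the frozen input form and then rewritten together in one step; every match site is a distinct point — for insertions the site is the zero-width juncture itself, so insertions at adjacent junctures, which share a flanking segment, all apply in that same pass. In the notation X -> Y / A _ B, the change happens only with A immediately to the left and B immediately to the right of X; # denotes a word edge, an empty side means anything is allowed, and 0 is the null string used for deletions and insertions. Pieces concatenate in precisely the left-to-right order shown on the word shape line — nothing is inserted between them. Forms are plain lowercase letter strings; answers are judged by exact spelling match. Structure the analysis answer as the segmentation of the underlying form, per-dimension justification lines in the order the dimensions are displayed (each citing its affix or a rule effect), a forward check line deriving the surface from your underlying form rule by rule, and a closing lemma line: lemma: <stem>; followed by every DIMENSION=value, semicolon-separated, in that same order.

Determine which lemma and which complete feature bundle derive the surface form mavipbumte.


underlying: ma-fipbu-mte
RANK=em - signalled by the affix ma-
NUM=mi - signalled by the affix -mte
check: mafipbumte -> mavipbumte
lemma: fipbu; RANK=em; NUM=mi


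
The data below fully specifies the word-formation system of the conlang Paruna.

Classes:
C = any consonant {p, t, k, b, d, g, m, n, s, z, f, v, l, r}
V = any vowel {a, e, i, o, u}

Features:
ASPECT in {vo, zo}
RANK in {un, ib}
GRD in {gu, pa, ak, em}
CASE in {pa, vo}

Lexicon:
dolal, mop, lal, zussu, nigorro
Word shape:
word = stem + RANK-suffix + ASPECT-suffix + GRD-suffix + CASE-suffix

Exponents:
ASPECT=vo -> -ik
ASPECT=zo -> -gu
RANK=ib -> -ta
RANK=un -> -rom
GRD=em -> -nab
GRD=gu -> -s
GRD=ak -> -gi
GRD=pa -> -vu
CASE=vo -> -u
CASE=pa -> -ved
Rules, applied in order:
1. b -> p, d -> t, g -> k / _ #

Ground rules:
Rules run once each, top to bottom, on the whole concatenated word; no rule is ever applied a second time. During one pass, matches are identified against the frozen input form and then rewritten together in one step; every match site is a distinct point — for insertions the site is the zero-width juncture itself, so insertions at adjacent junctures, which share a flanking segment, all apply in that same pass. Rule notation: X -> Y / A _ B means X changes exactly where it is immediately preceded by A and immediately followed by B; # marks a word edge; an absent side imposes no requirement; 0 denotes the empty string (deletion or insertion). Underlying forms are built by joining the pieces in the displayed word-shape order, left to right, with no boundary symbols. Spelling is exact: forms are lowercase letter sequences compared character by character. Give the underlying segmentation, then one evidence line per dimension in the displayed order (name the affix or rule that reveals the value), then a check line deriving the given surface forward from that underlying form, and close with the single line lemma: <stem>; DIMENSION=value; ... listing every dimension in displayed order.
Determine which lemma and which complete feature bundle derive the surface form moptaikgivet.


underlying: mop-ta-ik-gi-ved
ASPECT=vo - signalled by the affix -ik
RANK=ib - signalled by the affix -ta
GRD=ak - signalled by the affix -gi
CASE=pa - signalled by the affix -ved
check: moptaikgived -> moptaikgivet
lemma: mop; ASPECT=vo; RANK=ib; GRD=ak; CASE=pa


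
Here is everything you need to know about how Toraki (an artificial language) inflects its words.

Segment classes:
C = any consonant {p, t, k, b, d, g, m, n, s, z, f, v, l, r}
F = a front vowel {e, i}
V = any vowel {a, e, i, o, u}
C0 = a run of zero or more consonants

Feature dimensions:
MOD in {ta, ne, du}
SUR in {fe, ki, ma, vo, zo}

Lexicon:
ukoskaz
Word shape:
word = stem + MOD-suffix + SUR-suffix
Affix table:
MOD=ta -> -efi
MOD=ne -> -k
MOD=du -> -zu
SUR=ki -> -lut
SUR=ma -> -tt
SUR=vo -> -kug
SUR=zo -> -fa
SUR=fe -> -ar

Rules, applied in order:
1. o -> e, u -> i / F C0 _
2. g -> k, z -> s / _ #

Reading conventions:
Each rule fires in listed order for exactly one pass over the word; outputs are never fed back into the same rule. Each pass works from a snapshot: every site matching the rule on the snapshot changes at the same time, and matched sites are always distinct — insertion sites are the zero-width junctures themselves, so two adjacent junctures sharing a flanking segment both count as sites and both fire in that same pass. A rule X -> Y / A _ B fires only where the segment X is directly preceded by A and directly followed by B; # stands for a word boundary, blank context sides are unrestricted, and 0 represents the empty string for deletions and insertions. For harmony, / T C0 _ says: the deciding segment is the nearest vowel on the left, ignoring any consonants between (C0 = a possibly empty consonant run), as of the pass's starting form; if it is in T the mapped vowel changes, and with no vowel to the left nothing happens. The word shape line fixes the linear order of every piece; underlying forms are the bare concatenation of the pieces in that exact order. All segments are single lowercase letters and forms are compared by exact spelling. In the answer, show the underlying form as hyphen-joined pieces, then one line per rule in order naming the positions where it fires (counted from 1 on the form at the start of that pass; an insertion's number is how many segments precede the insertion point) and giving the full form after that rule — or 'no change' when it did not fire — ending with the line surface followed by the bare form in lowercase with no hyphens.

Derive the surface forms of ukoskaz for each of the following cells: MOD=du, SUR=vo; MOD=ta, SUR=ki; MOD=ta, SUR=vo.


cell MOD=du, SUR=vo:
underlying: ukoskaz-zu-kug
1. o -> e, u -> i / F C0 _: no change
2. g -> k, z -> s / _ #: fires at position(s) 12: ukoskazzukuk
surface: ukoskazzukuk

cell MOD=ta, SUR=ki:
underlying: ukoskaz-efi-lut
1. o -> e, u -> i / F C0 _: fires at position(s) 12: ukoskazefilit
2. g -> k, z -> s / _ #: no change
surface: ukoskazefilit

cell MOD=ta, SUR=vo:
underlying: ukoskaz-efi-kug
1. o -> e, u -> i / F C0 _: fires at position(s) 12: ukoskazefikig
2. g -> k, z -> s / _ #: fires at position(s) 13: ukoskazefikik
surface: ukoskazefikik


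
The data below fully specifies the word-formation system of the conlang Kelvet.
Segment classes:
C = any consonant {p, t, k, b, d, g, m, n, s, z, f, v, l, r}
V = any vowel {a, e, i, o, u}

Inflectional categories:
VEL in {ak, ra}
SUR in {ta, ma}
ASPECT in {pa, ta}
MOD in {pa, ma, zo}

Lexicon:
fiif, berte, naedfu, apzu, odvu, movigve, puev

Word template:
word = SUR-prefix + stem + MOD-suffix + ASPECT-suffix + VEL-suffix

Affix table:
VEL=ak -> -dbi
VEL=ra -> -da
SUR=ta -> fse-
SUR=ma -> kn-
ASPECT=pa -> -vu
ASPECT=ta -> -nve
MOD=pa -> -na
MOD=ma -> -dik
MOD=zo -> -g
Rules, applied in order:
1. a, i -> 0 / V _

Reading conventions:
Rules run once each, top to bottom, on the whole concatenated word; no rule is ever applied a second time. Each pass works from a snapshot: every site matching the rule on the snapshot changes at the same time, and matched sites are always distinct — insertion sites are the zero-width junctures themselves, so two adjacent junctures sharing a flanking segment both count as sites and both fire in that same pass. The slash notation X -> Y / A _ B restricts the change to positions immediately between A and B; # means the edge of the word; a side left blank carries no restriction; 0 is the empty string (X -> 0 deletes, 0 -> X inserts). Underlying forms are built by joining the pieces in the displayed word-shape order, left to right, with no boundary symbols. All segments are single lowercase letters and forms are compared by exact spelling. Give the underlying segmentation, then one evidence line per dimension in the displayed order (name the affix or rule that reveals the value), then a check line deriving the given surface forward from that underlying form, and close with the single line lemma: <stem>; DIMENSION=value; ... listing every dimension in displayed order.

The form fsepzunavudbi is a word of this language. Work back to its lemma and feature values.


underlying: fse-apzu-na-vu-dbi
VEL=ak - signalled by the affix -dbi
SUR=ta - signalled by the affix fse-
ASPECT=pa - signalled by the affix -vu
MOD=pa - signalled by the affix -na
check: fseapzunavudbi -> fsepzunavudbi
lemma: apzu; VEL=ak; SUR=ta; ASPECT=pa; MOD=pa


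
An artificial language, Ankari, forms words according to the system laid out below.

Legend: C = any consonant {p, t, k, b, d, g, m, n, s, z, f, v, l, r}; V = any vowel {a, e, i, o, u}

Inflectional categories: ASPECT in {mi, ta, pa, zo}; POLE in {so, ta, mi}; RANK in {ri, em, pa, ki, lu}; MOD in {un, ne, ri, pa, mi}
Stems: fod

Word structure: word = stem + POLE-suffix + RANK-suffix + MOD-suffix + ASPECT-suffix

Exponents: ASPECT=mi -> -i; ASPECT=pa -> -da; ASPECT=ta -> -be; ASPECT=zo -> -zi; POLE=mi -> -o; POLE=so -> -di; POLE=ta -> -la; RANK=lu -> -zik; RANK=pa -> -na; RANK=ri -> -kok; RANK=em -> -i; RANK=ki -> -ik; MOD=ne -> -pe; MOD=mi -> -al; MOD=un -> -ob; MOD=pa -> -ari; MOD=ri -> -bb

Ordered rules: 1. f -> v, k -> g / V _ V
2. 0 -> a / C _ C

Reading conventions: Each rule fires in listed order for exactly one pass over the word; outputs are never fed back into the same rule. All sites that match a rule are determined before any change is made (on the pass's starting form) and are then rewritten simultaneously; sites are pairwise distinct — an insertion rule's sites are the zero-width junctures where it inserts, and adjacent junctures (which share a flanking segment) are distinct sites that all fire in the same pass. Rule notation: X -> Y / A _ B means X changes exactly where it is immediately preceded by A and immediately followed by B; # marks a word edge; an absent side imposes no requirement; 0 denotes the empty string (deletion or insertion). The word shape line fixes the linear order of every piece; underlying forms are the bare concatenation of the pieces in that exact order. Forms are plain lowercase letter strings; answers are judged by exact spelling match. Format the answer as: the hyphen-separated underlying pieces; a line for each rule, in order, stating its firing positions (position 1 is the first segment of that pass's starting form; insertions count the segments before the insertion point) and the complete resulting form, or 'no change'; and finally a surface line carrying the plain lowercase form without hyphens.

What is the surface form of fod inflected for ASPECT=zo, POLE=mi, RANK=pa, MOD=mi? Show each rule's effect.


underlying: fod-o-na-al-zi
1. f -> v, k -> g / V _ V: no change
2. 0 -> a / C _ C: inserts after position(s) 8: fodonaalazi
surface: fodonaalazi


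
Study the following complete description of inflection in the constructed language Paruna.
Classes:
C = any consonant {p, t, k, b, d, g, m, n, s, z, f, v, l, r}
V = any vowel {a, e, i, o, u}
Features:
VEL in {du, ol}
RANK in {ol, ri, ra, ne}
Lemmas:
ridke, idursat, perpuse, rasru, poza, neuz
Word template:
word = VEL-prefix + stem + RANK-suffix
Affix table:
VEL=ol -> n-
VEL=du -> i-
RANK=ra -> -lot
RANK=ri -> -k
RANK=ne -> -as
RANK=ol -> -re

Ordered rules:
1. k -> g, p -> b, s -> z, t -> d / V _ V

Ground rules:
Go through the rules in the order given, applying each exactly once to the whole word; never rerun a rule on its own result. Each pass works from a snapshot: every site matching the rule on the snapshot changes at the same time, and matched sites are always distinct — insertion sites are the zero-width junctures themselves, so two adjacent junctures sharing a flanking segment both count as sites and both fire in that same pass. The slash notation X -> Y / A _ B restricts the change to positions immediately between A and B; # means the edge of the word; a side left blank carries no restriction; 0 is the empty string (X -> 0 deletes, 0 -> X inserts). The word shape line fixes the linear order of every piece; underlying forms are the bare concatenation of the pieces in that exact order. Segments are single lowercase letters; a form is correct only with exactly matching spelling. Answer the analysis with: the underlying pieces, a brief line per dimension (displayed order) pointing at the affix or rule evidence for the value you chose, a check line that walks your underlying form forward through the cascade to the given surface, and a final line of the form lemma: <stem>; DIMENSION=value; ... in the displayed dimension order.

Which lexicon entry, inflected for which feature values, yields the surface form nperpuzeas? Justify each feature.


underlying: n-perpuse-as
VEL=ol - signalled by the affix n-
RANK=ne - signalled by the affix -as
check: nperpuseas -> nperpuzeas
lemma: perpuse; VEL=ol; RANK=ne
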